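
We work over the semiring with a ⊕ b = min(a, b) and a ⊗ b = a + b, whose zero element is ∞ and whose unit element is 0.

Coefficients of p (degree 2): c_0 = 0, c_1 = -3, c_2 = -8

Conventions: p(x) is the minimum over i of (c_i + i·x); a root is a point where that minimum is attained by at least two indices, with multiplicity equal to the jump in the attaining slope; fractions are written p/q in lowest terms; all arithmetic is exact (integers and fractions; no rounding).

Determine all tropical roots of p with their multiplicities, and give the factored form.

hull edge (i=0, c=0) to (i=2, c=-8): slope -4, span 2
Factored form: p(x) = -8 ⊗ (x ⊕ 4) ⊗ (x ⊕ 4)
Answer: roots = 4 (mult 2)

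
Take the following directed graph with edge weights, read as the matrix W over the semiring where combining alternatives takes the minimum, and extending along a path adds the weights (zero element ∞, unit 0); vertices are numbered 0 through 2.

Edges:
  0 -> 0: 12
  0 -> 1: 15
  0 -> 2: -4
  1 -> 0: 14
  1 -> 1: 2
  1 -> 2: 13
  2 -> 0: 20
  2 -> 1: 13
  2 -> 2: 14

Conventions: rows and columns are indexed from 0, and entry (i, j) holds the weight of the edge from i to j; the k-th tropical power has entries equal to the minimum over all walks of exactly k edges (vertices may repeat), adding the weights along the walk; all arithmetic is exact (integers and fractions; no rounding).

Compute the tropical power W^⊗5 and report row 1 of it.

W^⊗2:
  [16, 9, 8]
  [16, 4, 10]
  [27, 15, 16]
W^⊗3:
  [23, 11, 12]
  [18, 6, 12]
  [29, 17, 23]
W^⊗4:
  [25, 13, 19]
  [20, 8, 14]
  [31, 19, 25]
W^⊗5:
  [27, 15, 21]
  [22, 10, 16]
  [33, 21, 27]
Answer: row 1 of W^⊗5 = [22, 10, 16]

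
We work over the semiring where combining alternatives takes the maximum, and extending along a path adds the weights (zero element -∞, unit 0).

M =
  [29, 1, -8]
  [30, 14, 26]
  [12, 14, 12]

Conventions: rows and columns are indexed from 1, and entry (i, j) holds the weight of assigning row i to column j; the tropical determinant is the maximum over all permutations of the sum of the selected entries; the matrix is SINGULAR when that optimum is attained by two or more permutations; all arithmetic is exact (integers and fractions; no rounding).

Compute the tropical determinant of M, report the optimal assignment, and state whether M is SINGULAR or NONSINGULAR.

σ = (1, 2, 3): 29 + 14 + 12 = 55
σ = (1, 3, 2): 29 + 26 + 14 = 69
σ = (2, 1, 3): 1 + 30 + 12 = 43
σ = (2, 3, 1): 1 + 26 + 12 = 39
σ = (3, 1, 2): (-8) + 30 + 14 = 36
σ = (3, 2, 1): (-8) + 14 + 12 = 18
Optimal value attained by: σ = (1, 3, 2).
Answer: det⊕(M) = 69; verdict: NONSINGULAR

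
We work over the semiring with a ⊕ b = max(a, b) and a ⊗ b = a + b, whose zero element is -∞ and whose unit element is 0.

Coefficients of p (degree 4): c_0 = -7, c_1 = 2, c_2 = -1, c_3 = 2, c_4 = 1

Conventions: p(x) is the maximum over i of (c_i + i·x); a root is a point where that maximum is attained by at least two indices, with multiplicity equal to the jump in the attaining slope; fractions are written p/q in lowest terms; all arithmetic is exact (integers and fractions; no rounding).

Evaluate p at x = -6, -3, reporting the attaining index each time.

p(-6) = max(-7+0·(-6)=-7, 2+1·(-6)=-4, -1+2·(-6)=-13, 2+3·(-6)=-16, 1+4·(-6)=-23) = -4 (attained by i=1)
p(-3) = max(-7+0·(-3)=-7, 2+1·(-3)=-1, -1+2·(-3)=-7, 2+3·(-3)=-7, 1+4·(-3)=-11) = -1 (attained by i=1)
Answer: p(-6) = -4; p(-3) = -1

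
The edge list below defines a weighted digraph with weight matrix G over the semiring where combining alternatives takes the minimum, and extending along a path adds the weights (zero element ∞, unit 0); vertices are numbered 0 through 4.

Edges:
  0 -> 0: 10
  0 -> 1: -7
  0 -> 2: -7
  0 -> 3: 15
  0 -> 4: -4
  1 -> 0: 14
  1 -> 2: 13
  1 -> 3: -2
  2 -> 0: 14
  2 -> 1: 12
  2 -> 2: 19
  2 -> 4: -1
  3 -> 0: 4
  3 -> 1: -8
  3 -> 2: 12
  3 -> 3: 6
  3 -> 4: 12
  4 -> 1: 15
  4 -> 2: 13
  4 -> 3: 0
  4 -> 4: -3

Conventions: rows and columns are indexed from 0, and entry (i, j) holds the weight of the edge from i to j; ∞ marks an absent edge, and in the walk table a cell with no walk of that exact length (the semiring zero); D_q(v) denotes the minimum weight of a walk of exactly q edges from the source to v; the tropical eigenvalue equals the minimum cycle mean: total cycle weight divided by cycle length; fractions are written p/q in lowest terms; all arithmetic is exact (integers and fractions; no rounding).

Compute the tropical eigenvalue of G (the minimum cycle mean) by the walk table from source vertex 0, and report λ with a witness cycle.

q=0: [0, ∞, ∞, ∞, ∞]
q=1: [10, -7, -7, 15, -4]
q=2: [7, 3, 3, -9, -8]
q=3: [-5, -17, 0, -8, -11]
q=4: [-4, -16, -12, -19, -14]
q=5: [-15, -27, -11, -18, -17]
Optimal cycle mean attained by: cycle 1->3->1, total (-2) + (-8), length 2.
Answer: λ = -5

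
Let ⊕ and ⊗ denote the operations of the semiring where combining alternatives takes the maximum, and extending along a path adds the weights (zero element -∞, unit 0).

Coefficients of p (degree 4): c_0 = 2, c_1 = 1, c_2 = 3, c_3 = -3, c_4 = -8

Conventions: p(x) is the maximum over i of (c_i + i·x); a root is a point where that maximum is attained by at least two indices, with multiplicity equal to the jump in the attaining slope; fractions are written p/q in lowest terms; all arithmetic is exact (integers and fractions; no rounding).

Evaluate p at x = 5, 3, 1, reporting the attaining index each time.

p(5) = max(2+0·5=2, 1+1·5=6, 3+2·5=13, -3+3·5=12, -8+4·5=12) = 13 (attained by i=2)
p(3) = max(2+0·3=2, 1+1·3=4, 3+2·3=9, -3+3·3=6, -8+4·3=4) = 9 (attained by i=2)
p(1) = max(2+0·1=2, 1+1·1=2, 3+2·1=5, -3+3·1=0, -8+4·1=-4) = 5 (attained by i=2)
Answer: p(5) = 13; p(3) = 9; p(1) = 5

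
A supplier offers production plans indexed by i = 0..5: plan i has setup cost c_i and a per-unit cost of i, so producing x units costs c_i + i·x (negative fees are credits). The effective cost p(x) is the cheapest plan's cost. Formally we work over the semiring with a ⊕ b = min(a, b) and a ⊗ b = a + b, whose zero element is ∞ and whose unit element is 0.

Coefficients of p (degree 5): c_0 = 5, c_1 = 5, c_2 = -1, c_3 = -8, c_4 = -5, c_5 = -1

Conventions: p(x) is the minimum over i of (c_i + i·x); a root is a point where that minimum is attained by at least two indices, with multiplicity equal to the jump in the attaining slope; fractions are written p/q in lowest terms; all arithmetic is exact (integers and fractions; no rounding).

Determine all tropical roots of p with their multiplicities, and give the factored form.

hull edge (i=0, c=5) to (i=3, c=-8): slope -13/3, span 3
hull edge (i=3, c=-8) to (i=4, c=-5): slope 3, span 1
hull edge (i=4, c=-5) to (i=5, c=-1): slope 4, span 1
Factored form: p(x) = -1 ⊗ (x ⊕ (-4)) ⊗ (x ⊕ (-3)) ⊗ (x ⊕ 13/3) ⊗ (x ⊕ 13/3) ⊗ (x ⊕ 13/3)
Answer: roots = -4 (mult 1), -3 (mult 1), 13/3 (mult 3)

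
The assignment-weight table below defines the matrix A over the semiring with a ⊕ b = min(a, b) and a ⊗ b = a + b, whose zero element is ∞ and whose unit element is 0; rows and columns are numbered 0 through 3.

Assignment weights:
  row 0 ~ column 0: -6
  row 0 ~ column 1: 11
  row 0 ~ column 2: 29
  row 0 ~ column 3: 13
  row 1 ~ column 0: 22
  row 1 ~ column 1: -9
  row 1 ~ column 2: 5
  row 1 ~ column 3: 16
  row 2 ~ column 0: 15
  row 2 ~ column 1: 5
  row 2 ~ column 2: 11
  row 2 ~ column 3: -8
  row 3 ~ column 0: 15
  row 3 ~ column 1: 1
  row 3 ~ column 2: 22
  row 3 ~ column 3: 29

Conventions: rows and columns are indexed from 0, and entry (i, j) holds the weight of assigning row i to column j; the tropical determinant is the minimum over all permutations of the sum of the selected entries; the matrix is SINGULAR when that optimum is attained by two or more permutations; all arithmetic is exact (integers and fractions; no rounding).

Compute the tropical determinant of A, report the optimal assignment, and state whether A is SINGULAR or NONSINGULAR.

σ = (0, 1, 2, 3): (-6) + (-9) + 11 + 29 = 25
σ = (0, 1, 3, 2): (-6) + (-9) + (-8) + 22 = -1
σ = (0, 2, 1, 3): (-6) + 5 + 5 + 29 = 33
σ = (0, 2, 3, 1): (-6) + 5 + (-8) + 1 = -8
σ = (0, 3, 1, 2): (-6) + 16 + 5 + 22 = 37
σ = (0, 3, 2, 1): (-6) + 16 + 11 + 1 = 22
σ = (1, 0, 2, 3): 11 + 22 + 11 + 29 = 73
σ = (1, 0, 3, 2): 11 + 22 + (-8) + 22 = 47
σ = (1, 2, 0, 3): 11 + 5 + 15 + 29 = 60
σ = (1, 2, 3, 0): 11 + 5 + (-8) + 15 = 23
σ = (1, 3, 0, 2): 11 + 16 + 15 + 22 = 64
σ = (1, 3, 2, 0): 11 + 16 + 11 + 15 = 53
σ = (2, 0, 1, 3): 29 + 22 + 5 + 29 = 85
σ = (2, 0, 3, 1): 29 + 22 + (-8) + 1 = 44
σ = (2, 1, 0, 3): 29 + (-9) + 15 + 29 = 64
σ = (2, 1, 3, 0): 29 + (-9) + (-8) + 15 = 27
σ = (2, 3, 0, 1): 29 + 16 + 15 + 1 = 61
σ = (2, 3, 1, 0): 29 + 16 + 5 + 15 = 65
σ = (3, 0, 1, 2): 13 + 22 + 5 + 22 = 62
σ = (3, 0, 2, 1): 13 + 22 + 11 + 1 = 47
σ = (3, 1, 0, 2): 13 + (-9) + 15 + 22 = 41
σ = (3, 1, 2, 0): 13 + (-9) + 11 + 15 = 30
σ = (3, 2, 0, 1): 13 + 5 + 15 + 1 = 34
σ = (3, 2, 1, 0): 13 + 5 + 5 + 15 = 38
Optimal value attained by: σ = (0, 2, 3, 1).
Answer: det⊕(A) = -8; verdict: NONSINGULAR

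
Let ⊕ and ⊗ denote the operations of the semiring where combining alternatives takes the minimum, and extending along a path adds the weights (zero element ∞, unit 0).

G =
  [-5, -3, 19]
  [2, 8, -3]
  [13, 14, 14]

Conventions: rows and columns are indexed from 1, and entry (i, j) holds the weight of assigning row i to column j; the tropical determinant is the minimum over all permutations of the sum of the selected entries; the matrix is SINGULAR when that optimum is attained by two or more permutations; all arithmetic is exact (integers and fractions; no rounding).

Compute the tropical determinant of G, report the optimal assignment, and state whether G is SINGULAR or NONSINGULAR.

σ = (1, 2, 3): (-5) + 8 + 14 = 17
σ = (1, 3, 2): (-5) + (-3) + 14 = 6
σ = (2, 1, 3): (-3) + 2 + 14 = 13
σ = (2, 3, 1): (-3) + (-3) + 13 = 7
σ = (3, 1, 2): 19 + 2 + 14 = 35
σ = (3, 2, 1): 19 + 8 + 13 = 40
Optimal value attained by: σ = (1, 3, 2).
Answer: det⊕(G) = 6; verdict: NONSINGULAR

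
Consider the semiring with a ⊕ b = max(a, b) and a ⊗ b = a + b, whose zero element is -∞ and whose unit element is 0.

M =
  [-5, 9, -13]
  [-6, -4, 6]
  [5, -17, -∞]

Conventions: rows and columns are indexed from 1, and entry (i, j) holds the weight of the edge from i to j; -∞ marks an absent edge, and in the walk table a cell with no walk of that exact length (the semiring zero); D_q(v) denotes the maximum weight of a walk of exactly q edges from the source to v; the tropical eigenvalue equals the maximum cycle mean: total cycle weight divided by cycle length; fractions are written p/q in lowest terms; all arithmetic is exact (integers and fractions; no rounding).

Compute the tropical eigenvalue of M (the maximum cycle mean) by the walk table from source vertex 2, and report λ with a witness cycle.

q=0: [-∞, 0, -∞]
q=1: [-6, -4, 6]
q=2: [11, 3, 2]
q=3: [7, 20, 9]
Optimal cycle mean attained by: cycle 1->2->3->1, total 9 + 6 + 5, length 3.
Answer: λ = 20/3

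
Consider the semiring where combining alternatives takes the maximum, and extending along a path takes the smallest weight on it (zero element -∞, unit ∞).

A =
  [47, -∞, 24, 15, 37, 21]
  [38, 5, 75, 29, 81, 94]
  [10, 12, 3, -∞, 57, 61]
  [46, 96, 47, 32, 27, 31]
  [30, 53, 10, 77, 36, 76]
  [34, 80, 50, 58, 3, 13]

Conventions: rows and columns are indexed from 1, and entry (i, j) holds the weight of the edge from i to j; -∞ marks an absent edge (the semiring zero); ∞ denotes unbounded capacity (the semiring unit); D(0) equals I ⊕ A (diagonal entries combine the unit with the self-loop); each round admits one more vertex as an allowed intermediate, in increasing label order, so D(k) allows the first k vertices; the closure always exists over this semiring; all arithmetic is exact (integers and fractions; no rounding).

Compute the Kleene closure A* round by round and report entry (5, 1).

D(0):
  [∞, -∞, 24, 15, 37, 21]
  [38, ∞, 75, 29, 81, 94]
  [10, 12, ∞, -∞, 57, 61]
  [46, 96, 47, ∞, 27, 31]
  [30, 53, 10, 77, ∞, 76]
  [34, 80, 50, 58, 3, ∞]
D(1):
  [∞, -∞, 24, 15, 37, 21]
  [38, ∞, 75, 29, 81, 94]
  [10, 12, ∞, 10, 57, 61]
  [46, 96, 47, ∞, 37, 31]
  [30, 53, 24, 77, ∞, 76]
  [34, 80, 50, 58, 34, ∞]
D(2):
  [∞, -∞, 24, 15, 37, 21]
  [38, ∞, 75, 29, 81, 94]
  [12, 12, ∞, 12, 57, 61]
  [46, 96, 75, ∞, 81, 94]
  [38, 53, 53, 77, ∞, 76]
  [38, 80, 75, 58, 80, ∞]
D(3):
  [∞, 12, 24, 15, 37, 24]
  [38, ∞, 75, 29, 81, 94]
  [12, 12, ∞, 12, 57, 61]
  [46, 96, 75, ∞, 81, 94]
  [38, 53, 53, 77, ∞, 76]
  [38, 80, 75, 58, 80, ∞]
D(4):
  [∞, 15, 24, 15, 37, 24]
  [38, ∞, 75, 29, 81, 94]
  [12, 12, ∞, 12, 57, 61]
  [46, 96, 75, ∞, 81, 94]
  [46, 77, 75, 77, ∞, 77]
  [46, 80, 75, 58, 80, ∞]
D(5):
  [∞, 37, 37, 37, 37, 37]
  [46, ∞, 75, 77, 81, 94]
  [46, 57, ∞, 57, 57, 61]
  [46, 96, 75, ∞, 81, 94]
  [46, 77, 75, 77, ∞, 77]
  [46, 80, 75, 77, 80, ∞]
D(6):
  [∞, 37, 37, 37, 37, 37]
  [46, ∞, 75, 77, 81, 94]
  [46, 61, ∞, 61, 61, 61]
  [46, 96, 75, ∞, 81, 94]
  [46, 77, 75, 77, ∞, 77]
  [46, 80, 75, 77, 80, ∞]
Answer: A*[5][1] = 46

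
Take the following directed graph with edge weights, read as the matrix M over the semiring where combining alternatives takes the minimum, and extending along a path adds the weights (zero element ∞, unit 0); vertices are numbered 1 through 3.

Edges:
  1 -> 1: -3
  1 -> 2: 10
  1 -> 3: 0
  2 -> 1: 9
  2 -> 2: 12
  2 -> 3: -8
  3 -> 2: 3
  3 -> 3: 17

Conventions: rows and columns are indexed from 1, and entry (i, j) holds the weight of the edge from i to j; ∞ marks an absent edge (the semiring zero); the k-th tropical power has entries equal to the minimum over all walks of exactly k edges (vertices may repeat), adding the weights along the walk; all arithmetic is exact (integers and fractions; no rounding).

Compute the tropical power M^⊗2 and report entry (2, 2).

M^⊗2:
  [-6, 3, -3]
  [6, -5, 4]
  [12, 15, -5]
Key observation: the optimum is the walk 2->3->2, with weight (-8) + 3 = -5.
Optimal value attained by: walk 2->3->2.
Answer: (M^⊗2)[2][2] = -5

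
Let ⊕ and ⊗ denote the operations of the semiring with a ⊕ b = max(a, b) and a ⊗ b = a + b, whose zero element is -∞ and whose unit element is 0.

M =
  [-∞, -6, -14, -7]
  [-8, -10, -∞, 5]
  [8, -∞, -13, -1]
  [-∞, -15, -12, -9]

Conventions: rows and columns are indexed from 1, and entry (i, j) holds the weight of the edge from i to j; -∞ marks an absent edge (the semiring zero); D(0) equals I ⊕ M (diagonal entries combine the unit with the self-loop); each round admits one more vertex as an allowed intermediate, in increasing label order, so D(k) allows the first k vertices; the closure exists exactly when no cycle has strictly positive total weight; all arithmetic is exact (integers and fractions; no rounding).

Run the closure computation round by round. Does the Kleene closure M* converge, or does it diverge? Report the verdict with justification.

D(0):
  [0, -6, -14, -7]
  [-8, 0, -∞, 5]
  [8, -∞, 0, -1]
  [-∞, -15, -12, 0]
D(1):
  [0, -6, -14, -7]
  [-8, 0, -22, 5]
  [8, 2, 0, 1]
  [-∞, -15, -12, 0]
D(2):
  [0, -6, -14, -1]
  [-8, 0, -22, 5]
  [8, 2, 0, 7]
  [-23, -15, -12, 0]
D(3):
  [0, -6, -14, -1]
  [-8, 0, -22, 5]
  [8, 2, 0, 7]
  [-4, -10, -12, 0]
D(4):
  [0, -6, -13, -1]
  [1, 0, -7, 5]
  [8, 2, 0, 7]
  [-4, -10, -12, 0]
Key observation: every diagonal entry stays at the unit through all rounds, so no improving cycle exists.
Answer: CONVERGES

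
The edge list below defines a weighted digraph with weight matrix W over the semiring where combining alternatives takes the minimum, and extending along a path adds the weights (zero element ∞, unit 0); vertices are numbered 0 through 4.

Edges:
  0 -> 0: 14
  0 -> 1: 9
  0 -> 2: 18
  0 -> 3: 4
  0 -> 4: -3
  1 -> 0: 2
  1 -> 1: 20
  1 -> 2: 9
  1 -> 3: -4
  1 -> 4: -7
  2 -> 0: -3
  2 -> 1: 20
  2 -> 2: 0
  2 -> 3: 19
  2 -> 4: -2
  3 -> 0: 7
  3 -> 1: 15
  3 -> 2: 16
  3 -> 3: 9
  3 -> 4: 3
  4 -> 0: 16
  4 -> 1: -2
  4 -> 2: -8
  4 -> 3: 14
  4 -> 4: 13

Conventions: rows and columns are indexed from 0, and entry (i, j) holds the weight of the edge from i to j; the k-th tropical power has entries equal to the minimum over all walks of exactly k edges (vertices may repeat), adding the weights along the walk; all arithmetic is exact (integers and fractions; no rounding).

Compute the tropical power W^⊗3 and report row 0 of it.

W^⊗2:
  [11, -5, -11, 5, 2]
  [3, -9, -15, 5, -1]
  [-3, -4, -10, 1, -6]
  [13, 1, -5, 11, 4]
  [-11, 11, -8, -6, -10]
W^⊗3:
  [-14, 0, -11, -9, -13]
  [-18, -3, -15, -13, -17]
  [-13, -8, -14, -8, -12]
  [-8, 2, -5, -3, -7]
  [-11, -12, -18, -7, -14]
Answer: row 0 of W^⊗3 = [-14, 0, -11, -9, -13]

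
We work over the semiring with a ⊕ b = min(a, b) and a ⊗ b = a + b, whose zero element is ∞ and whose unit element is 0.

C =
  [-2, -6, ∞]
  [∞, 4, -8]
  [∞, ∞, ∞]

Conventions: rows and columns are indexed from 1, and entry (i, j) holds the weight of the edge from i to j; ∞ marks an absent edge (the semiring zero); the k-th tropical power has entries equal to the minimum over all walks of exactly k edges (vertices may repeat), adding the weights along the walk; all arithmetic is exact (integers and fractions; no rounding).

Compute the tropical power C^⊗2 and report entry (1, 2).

C^⊗2:
  [-4, -8, -14]
  [∞, 8, -4]
  [∞, ∞, ∞]
Key observation: the optimum is the walk 1->1->2, with weight (-2) + (-6) = -8.
Optimal value attained by: walk 1->1->2.
Answer: (C^⊗2)[1][2] = -8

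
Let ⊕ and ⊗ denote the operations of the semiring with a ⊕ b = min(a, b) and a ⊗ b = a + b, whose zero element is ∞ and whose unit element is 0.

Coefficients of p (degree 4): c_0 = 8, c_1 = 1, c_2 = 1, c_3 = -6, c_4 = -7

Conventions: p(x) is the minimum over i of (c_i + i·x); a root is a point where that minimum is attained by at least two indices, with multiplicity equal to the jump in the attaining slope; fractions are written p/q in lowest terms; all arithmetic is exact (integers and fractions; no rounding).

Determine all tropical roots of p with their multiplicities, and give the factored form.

hull edge (i=0, c=8) to (i=1, c=1): slope -7, span 1
hull edge (i=1, c=1) to (i=3, c=-6): slope -7/2, span 2
hull edge (i=3, c=-6) to (i=4, c=-7): slope -1, span 1
Factored form: p(x) = -7 ⊗ (x ⊕ 1) ⊗ (x ⊕ 7/2) ⊗ (x ⊕ 7/2) ⊗ (x ⊕ 7)
Answer: roots = 1 (mult 1), 7/2 (mult 2), 7 (mult 1)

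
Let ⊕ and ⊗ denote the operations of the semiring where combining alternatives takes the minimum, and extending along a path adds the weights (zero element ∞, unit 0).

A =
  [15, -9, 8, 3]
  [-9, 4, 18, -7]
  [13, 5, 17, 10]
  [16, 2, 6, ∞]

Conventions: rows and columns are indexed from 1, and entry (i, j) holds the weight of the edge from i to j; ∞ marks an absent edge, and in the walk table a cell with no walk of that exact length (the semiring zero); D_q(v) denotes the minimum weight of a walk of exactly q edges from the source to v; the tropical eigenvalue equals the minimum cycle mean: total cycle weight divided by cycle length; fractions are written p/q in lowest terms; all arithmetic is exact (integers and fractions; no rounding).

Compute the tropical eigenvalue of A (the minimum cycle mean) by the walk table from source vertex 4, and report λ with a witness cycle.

q=0: [∞, ∞, ∞, 0]
q=1: [16, 2, 6, ∞]
q=2: [-7, 6, 20, -5]
q=3: [-3, -16, 1, -4]
q=4: [-25, -12, 2, -23]
Optimal cycle mean attained by: cycle 1->2->1, total (-9) + (-9), length 2.
Answer: λ = -9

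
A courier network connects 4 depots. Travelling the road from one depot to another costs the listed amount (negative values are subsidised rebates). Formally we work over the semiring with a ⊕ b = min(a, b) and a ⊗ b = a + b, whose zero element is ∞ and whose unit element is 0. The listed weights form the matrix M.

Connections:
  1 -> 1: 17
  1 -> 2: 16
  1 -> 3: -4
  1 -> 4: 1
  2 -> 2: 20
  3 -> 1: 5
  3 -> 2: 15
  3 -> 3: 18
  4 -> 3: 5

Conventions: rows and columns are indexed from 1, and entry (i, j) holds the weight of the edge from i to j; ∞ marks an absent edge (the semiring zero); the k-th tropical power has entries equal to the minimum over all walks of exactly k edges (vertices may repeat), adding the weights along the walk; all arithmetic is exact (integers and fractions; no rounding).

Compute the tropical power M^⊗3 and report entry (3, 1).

M^⊗2:
  [1, 11, 6, 18]
  [∞, 40, ∞, ∞]
  [22, 21, 1, 6]
  [10, 20, 23, ∞]
M^⊗3:
  [11, 17, -3, 2]
  [∞, 60, ∞, ∞]
  [6, 16, 11, 23]
  [27, 26, 6, 11]
Key observation: the optimum is the walk 3->1->3->1, with weight 5 + (-4) + 5 = 6.
Optimal value attained by: walk 3->1->3->1.
Answer: (M^⊗3)[3][1] = 6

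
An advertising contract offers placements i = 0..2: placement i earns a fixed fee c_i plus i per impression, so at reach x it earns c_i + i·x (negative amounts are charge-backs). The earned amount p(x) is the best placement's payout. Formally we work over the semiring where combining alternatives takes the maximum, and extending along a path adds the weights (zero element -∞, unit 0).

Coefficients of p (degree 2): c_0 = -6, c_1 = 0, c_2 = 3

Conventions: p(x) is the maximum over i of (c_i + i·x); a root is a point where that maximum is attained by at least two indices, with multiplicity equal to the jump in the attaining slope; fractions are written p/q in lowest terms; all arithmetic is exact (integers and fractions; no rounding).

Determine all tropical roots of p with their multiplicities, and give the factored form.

hull edge (i=0, c=-6) to (i=1, c=0): slope 6, span 1
hull edge (i=1, c=0) to (i=2, c=3): slope 3, span 1
Factored form: p(x) = 3 ⊗ (x ⊕ (-6)) ⊗ (x ⊕ (-3))
Answer: roots = -6 (mult 1), -3 (mult 1)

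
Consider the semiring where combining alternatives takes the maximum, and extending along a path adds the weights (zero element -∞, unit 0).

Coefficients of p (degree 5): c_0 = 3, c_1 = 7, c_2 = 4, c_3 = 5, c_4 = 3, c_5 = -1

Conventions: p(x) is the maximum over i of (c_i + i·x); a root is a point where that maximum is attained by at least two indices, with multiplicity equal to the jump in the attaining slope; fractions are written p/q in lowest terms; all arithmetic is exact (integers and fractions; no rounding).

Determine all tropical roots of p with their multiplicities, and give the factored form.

hull edge (i=0, c=3) to (i=1, c=7): slope 4, span 1
hull edge (i=1, c=7) to (i=3, c=5): slope -1, span 2
hull edge (i=3, c=5) to (i=4, c=3): slope -2, span 1
hull edge (i=4, c=3) to (i=5, c=-1): slope -4, span 1
Factored form: p(x) = -1 ⊗ (x ⊕ (-4)) ⊗ (x ⊕ 1) ⊗ (x ⊕ 1) ⊗ (x ⊕ 2) ⊗ (x ⊕ 4)
Answer: roots = -4 (mult 1), 1 (mult 2), 2 (mult 1), 4 (mult 1)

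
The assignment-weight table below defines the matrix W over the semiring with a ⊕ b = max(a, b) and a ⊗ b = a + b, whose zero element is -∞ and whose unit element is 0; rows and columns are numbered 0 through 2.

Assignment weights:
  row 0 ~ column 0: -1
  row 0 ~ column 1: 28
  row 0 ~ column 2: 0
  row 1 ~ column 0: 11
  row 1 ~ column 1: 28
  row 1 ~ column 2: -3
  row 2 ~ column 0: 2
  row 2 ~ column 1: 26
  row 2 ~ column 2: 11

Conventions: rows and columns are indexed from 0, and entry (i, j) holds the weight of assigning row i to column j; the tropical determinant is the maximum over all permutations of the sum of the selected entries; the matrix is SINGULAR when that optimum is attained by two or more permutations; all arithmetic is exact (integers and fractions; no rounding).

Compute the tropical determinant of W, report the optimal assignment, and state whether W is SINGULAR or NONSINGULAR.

σ = (0, 1, 2): (-1) + 28 + 11 = 38
σ = (0, 2, 1): (-1) + (-3) + 26 = 22
σ = (1, 0, 2): 28 + 11 + 11 = 50
σ = (1, 2, 0): 28 + (-3) + 2 = 27
σ = (2, 0, 1): 0 + 11 + 26 = 37
σ = (2, 1, 0): 0 + 28 + 2 = 30
Optimal value attained by: σ = (1, 0, 2).
Answer: det⊕(W) = 50; verdict: NONSINGULAR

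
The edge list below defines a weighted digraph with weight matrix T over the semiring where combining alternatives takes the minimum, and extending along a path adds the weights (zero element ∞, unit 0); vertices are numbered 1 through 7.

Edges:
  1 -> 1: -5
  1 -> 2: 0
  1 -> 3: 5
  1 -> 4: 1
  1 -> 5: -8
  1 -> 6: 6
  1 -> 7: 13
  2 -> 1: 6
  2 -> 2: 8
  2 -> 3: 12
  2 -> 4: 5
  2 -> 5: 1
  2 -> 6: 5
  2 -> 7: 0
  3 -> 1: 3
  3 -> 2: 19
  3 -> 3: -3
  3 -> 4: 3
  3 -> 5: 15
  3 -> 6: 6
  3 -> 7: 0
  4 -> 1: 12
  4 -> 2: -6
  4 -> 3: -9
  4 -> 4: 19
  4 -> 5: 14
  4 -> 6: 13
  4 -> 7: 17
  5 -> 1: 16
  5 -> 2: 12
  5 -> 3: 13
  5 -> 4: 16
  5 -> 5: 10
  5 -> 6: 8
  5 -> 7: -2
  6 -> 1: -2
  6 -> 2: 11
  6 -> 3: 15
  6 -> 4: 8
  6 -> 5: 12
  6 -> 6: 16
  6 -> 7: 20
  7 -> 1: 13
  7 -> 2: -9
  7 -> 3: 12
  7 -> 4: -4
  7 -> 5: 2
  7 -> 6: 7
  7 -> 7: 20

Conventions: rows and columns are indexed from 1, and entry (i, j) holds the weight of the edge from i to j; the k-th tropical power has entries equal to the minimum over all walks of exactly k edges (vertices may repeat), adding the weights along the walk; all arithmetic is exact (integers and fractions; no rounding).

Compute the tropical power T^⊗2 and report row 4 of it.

T^⊗2:
  [-10, -5, -8, -4, -13, 0, -10]
  [1, -9, -4, -4, -2, 7, -1]
  [-2, -9, -6, -4, -5, 3, -3]
  [-6, 2, -12, -6, -5, -3, -9]
  [6, -11, 7, -6, 0, 5, 8]
  [-7, -2, -1, -1, -10, 4, 10]
  [-3, -10, -13, -4, -8, -4, -9]
Answer: row 4 of T^⊗2 = [-6, 2, -12, -6, -5, -3, -9]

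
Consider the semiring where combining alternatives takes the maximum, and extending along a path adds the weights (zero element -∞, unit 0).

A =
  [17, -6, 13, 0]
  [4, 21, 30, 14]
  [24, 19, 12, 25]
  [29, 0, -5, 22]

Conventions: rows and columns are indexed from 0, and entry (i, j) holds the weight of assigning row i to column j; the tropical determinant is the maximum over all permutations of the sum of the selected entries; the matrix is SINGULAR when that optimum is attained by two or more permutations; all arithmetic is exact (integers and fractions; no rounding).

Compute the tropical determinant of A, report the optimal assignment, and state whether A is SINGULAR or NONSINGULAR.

σ = (0, 1, 2, 3): 17 + 21 + 12 + 22 = 72
σ = (0, 1, 3, 2): 17 + 21 + 25 + (-5) = 58
σ = (0, 2, 1, 3): 17 + 30 + 19 + 22 = 88
σ = (0, 2, 3, 1): 17 + 30 + 25 + 0 = 72
σ = (0, 3, 1, 2): 17 + 14 + 19 + (-5) = 45
σ = (0, 3, 2, 1): 17 + 14 + 12 + 0 = 43
σ = (1, 0, 2, 3): (-6) + 4 + 12 + 22 = 32
σ = (1, 0, 3, 2): (-6) + 4 + 25 + (-5) = 18
σ = (1, 2, 0, 3): (-6) + 30 + 24 + 22 = 70
σ = (1, 2, 3, 0): (-6) + 30 + 25 + 29 = 78
σ = (1, 3, 0, 2): (-6) + 14 + 24 + (-5) = 27
σ = (1, 3, 2, 0): (-6) + 14 + 12 + 29 = 49
σ = (2, 0, 1, 3): 13 + 4 + 19 + 22 = 58
σ = (2, 0, 3, 1): 13 + 4 + 25 + 0 = 42
σ = (2, 1, 0, 3): 13 + 21 + 24 + 22 = 80
σ = (2, 1, 3, 0): 13 + 21 + 25 + 29 = 88
σ = (2, 3, 0, 1): 13 + 14 + 24 + 0 = 51
σ = (2, 3, 1, 0): 13 + 14 + 19 + 29 = 75
σ = (3, 0, 1, 2): 0 + 4 + 19 + (-5) = 18
σ = (3, 0, 2, 1): 0 + 4 + 12 + 0 = 16
σ = (3, 1, 0, 2): 0 + 21 + 24 + (-5) = 40
σ = (3, 1, 2, 0): 0 + 21 + 12 + 29 = 62
σ = (3, 2, 0, 1): 0 + 30 + 24 + 0 = 54
σ = (3, 2, 1, 0): 0 + 30 + 19 + 29 = 78
Optimal value attained by: σ = (0, 2, 1, 3).
Answer: det⊕(A) = 88; verdict: SINGULAR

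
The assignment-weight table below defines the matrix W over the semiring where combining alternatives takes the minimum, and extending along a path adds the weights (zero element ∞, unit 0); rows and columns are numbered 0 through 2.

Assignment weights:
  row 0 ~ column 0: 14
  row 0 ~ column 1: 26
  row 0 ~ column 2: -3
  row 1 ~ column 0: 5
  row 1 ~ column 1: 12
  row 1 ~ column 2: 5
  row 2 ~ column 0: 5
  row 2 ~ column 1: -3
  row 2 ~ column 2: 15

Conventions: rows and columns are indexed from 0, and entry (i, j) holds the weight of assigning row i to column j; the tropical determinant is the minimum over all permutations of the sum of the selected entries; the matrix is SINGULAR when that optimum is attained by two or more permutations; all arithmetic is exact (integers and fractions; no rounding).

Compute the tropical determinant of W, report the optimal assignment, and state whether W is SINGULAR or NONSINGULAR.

σ = (0, 1, 2): 14 + 12 + 15 = 41
σ = (0, 2, 1): 14 + 5 + (-3) = 16
σ = (1, 0, 2): 26 + 5 + 15 = 46
σ = (1, 2, 0): 26 + 5 + 5 = 36
σ = (2, 0, 1): (-3) + 5 + (-3) = -1
σ = (2, 1, 0): (-3) + 12 + 5 = 14
Optimal value attained by: σ = (2, 0, 1).
Answer: det⊕(W) = -1; verdict: NONSINGULAR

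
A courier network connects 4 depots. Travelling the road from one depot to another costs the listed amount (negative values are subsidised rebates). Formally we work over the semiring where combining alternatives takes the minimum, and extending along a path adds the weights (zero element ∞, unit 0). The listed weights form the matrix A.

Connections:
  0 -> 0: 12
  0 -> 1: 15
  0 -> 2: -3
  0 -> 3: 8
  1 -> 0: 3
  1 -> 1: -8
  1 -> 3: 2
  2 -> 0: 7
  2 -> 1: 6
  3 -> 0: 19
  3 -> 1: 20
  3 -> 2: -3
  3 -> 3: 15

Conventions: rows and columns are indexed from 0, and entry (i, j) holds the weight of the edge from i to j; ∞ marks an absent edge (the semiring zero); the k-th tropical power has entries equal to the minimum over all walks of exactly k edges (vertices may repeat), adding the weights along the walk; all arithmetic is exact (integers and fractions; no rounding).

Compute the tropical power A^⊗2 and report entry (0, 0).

A^⊗2:
  [4, 3, 5, 17]
  [-5, -16, -1, -6]
  [9, -2, 4, 8]
  [4, 3, 12, 22]
Key observation: the optimum is the walk 0->2->0, with weight (-3) + 7 = 4.
Optimal value attained by: walk 0->2->0.
Answer: (A^⊗2)[0][0] = 4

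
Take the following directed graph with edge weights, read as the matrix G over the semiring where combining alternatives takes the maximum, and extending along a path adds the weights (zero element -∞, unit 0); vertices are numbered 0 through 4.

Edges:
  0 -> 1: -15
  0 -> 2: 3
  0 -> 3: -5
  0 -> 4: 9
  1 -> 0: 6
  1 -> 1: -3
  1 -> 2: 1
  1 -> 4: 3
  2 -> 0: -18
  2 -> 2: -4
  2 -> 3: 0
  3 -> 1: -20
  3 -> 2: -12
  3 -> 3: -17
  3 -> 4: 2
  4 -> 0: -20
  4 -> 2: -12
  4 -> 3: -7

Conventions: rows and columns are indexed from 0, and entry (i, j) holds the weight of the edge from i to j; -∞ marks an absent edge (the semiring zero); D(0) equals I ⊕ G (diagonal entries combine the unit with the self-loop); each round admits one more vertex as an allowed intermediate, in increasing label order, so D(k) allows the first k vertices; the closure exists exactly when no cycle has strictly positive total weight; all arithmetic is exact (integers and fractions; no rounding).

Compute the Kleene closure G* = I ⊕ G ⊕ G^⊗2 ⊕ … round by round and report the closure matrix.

D(0):
  [0, -15, 3, -5, 9]
  [6, 0, 1, -∞, 3]
  [-18, -∞, 0, 0, -∞]
  [-∞, -20, -12, 0, 2]
  [-20, -∞, -12, -7, 0]
D(1):
  [0, -15, 3, -5, 9]
  [6, 0, 9, 1, 15]
  [-18, -33, 0, 0, -9]
  [-∞, -20, -12, 0, 2]
  [-20, -35, -12, -7, 0]
D(2):
  [0, -15, 3, -5, 9]
  [6, 0, 9, 1, 15]
  [-18, -33, 0, 0, -9]
  [-14, -20, -11, 0, 2]
  [-20, -35, -12, -7, 0]
D(3):
  [0, -15, 3, 3, 9]
  [6, 0, 9, 9, 15]
  [-18, -33, 0, 0, -9]
  [-14, -20, -11, 0, 2]
  [-20, -35, -12, -7, 0]
D(4):
  [0, -15, 3, 3, 9]
  [6, 0, 9, 9, 15]
  [-14, -20, 0, 0, 2]
  [-14, -20, -11, 0, 2]
  [-20, -27, -12, -7, 0]
D(5):
  [0, -15, 3, 3, 9]
  [6, 0, 9, 9, 15]
  [-14, -20, 0, 0, 2]
  [-14, -20, -10, 0, 2]
  [-20, -27, -12, -7, 0]
Answer: G* = [[0, -15, 3, 3, 9], [6, 0, 9, 9, 15], [-14, -20, 0, 0, 2], [-14, -20, -10, 0, 2], [-20, -27, -12, -7, 0]]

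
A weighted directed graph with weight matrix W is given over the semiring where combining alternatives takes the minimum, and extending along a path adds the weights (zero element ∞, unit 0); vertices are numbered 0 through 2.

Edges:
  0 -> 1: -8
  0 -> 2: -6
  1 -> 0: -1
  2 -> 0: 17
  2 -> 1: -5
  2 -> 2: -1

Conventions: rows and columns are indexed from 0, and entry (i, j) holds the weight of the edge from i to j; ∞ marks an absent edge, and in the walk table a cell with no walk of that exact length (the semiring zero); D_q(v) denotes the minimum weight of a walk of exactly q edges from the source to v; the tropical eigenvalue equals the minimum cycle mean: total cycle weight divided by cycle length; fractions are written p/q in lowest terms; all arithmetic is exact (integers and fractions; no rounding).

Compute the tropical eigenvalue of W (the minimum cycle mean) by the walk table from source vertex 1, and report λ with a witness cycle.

q=0: [∞, 0, ∞]
q=1: [-1, ∞, ∞]
q=2: [∞, -9, -7]
q=3: [-10, -12, -8]
Optimal cycle mean attained by: cycle 0->1->0, total (-8) + (-1), length 2.
Answer: λ = -9/2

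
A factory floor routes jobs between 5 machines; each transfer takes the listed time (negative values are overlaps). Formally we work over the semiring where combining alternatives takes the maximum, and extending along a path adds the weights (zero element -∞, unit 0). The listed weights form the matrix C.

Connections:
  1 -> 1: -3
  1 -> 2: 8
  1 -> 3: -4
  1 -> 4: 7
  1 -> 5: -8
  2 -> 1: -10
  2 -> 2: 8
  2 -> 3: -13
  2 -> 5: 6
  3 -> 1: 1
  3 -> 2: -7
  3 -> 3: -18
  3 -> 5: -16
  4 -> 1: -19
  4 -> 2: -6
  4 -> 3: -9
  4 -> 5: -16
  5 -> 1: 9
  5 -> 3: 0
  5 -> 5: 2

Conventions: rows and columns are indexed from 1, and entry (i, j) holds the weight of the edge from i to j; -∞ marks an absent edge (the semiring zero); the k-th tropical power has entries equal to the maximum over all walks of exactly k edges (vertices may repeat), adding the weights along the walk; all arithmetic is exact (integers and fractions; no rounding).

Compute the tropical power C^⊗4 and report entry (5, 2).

C^⊗2:
  [1, 16, -2, 4, 14]
  [15, 16, 6, -3, 14]
  [-2, 9, -3, 8, -1]
  [-7, 2, -16, -12, 0]
  [11, 17, 5, 16, 4]
C^⊗3:
  [23, 24, 14, 8, 22]
  [23, 24, 14, 22, 22]
  [8, 17, -1, 5, 15]
  [9, 10, 0, 0, 8]
  [13, 25, 7, 18, 23]
C^⊗4:
  [31, 32, 22, 30, 30]
  [31, 32, 22, 30, 30]
  [24, 25, 15, 15, 23]
  [17, 18, 8, 16, 16]
  [32, 33, 23, 20, 31]
Key observation: the optimum is the walk 5->1->2->2->2, with weight 9 + 8 + 8 + 8 = 33.
Optimal value attained by: walk 5->1->2->2->2.
Answer: (C^⊗4)[5][2] = 33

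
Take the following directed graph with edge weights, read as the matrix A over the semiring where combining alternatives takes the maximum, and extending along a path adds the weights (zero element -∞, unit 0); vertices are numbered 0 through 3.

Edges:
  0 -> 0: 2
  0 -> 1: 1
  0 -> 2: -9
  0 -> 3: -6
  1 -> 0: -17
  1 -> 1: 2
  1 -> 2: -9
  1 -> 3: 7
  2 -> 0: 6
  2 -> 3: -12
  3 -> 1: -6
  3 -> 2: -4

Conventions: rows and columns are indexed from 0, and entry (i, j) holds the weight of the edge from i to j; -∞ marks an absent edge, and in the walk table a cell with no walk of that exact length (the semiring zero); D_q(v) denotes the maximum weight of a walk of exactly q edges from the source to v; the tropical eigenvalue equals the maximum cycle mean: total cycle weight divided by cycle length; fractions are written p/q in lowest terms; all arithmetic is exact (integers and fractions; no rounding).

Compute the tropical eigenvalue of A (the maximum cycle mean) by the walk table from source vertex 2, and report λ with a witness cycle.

q=0: [-∞, -∞, 0, -∞]
q=1: [6, -∞, -∞, -12]
q=2: [8, 7, -3, 0]
q=3: [10, 9, -1, 14]
q=4: [12, 11, 10, 16]
Optimal cycle mean attained by: cycle 0->1->3->2->0, total 1 + 7 + (-4) + 6, length 4.
Answer: λ = 5/2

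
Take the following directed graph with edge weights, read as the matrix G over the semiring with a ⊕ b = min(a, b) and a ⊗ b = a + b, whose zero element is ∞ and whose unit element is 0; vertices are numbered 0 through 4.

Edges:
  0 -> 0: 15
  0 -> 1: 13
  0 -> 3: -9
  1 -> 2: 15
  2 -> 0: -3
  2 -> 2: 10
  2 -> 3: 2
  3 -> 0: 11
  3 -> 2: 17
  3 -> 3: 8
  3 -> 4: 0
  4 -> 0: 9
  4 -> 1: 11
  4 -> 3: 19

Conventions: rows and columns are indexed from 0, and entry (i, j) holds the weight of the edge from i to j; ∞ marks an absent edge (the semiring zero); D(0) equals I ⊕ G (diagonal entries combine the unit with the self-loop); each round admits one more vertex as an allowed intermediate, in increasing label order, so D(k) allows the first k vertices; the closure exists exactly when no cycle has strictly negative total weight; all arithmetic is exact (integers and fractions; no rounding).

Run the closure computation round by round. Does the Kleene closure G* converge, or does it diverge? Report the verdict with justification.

D(0):
  [0, 13, ∞, -9, ∞]
  [∞, 0, 15, ∞, ∞]
  [-3, ∞, 0, 2, ∞]
  [11, ∞, 17, 0, 0]
  [9, 11, ∞, 19, 0]
D(1):
  [0, 13, ∞, -9, ∞]
  [∞, 0, 15, ∞, ∞]
  [-3, 10, 0, -12, ∞]
  [11, 24, 17, 0, 0]
  [9, 11, ∞, 0, 0]
D(2):
  [0, 13, 28, -9, ∞]
  [∞, 0, 15, ∞, ∞]
  [-3, 10, 0, -12, ∞]
  [11, 24, 17, 0, 0]
  [9, 11, 26, 0, 0]
D(3):
  [0, 13, 28, -9, ∞]
  [12, 0, 15, 3, ∞]
  [-3, 10, 0, -12, ∞]
  [11, 24, 17, 0, 0]
  [9, 11, 26, 0, 0]
D(4):
  [0, 13, 8, -9, -9]
  [12, 0, 15, 3, 3]
  [-3, 10, 0, -12, -12]
  [11, 24, 17, 0, 0]
  [9, 11, 17, 0, 0]
D(5):
  [0, 2, 8, -9, -9]
  [12, 0, 15, 3, 3]
  [-3, -1, 0, -12, -12]
  [9, 11, 17, 0, 0]
  [9, 11, 17, 0, 0]
Key observation: every diagonal entry stays at the unit through all rounds, so no improving cycle exists.
Answer: CONVERGES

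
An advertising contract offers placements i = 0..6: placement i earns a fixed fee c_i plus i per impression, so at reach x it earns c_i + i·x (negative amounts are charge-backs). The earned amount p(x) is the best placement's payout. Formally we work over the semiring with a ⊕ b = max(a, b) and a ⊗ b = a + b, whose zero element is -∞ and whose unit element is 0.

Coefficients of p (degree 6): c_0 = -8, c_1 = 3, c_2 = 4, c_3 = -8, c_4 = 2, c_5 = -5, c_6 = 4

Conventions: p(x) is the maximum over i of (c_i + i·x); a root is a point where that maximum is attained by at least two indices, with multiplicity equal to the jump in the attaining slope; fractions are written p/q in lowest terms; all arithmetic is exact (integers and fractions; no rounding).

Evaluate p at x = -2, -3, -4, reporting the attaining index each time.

p(-2) = max(-8+0·(-2)=-8, 3+1·(-2)=1, 4+2·(-2)=0, -8+3·(-2)=-14, 2+4·(-2)=-6, -5+5·(-2)=-15, 4+6·(-2)=-8) = 1 (attained by i=1)
p(-3) = max(-8+0·(-3)=-8, 3+1·(-3)=0, 4+2·(-3)=-2, -8+3·(-3)=-17, 2+4·(-3)=-10, -5+5·(-3)=-20, 4+6·(-3)=-14) = 0 (attained by i=1)
p(-4) = max(-8+0·(-4)=-8, 3+1·(-4)=-1, 4+2·(-4)=-4, -8+3·(-4)=-20, 2+4·(-4)=-14, -5+5·(-4)=-25, 4+6·(-4)=-20) = -1 (attained by i=1)
Answer: p(-2) = 1; p(-3) = 0; p(-4) = -1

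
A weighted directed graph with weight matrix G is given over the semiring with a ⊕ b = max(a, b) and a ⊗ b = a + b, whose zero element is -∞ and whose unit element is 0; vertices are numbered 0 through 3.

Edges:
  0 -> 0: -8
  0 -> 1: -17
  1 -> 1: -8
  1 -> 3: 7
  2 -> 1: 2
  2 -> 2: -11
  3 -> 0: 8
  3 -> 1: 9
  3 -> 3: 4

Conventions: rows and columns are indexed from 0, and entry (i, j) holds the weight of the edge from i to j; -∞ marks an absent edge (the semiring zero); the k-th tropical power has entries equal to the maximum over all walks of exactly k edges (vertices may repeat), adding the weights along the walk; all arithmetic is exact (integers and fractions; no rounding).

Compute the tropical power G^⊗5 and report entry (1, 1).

G^⊗2:
  [-16, -25, -∞, -10]
  [15, 16, -∞, 11]
  [-∞, -6, -22, 9]
  [12, 13, -∞, 16]
G^⊗3:
  [-2, -1, -∞, -6]
  [19, 20, -∞, 23]
  [17, 18, -33, 13]
  [24, 25, -∞, 20]
G^⊗4:
  [2, 3, -∞, 6]
  [31, 32, -∞, 27]
  [21, 22, -44, 25]
  [28, 29, -∞, 32]
G^⊗5:
  [14, 15, -∞, 10]
  [35, 36, -∞, 39]
  [33, 34, -55, 29]
  [40, 41, -∞, 36]
Key observation: the optimum is the walk 1->3->1->3->3->1, with weight 7 + 9 + 7 + 4 + 9 = 36.
Optimal value attained by: walk 1->3->1->3->3->1.
Answer: (G^⊗5)[1][1] = 36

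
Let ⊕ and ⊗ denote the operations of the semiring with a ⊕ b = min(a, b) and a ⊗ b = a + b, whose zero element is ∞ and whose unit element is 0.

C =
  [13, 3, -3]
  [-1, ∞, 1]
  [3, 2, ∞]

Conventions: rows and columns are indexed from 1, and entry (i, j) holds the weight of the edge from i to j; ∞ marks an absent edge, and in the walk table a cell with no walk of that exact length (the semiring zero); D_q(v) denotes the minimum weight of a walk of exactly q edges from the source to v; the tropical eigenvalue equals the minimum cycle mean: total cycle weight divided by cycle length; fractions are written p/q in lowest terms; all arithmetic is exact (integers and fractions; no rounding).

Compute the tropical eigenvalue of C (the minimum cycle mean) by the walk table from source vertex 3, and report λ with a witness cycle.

q=0: [∞, ∞, 0]
q=1: [3, 2, ∞]
q=2: [1, 6, 0]
q=3: [3, 2, -2]
Optimal cycle mean attained by: cycle 1->3->2->1, total (-3) + 2 + (-1), length 3.
Answer: λ = -2/3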